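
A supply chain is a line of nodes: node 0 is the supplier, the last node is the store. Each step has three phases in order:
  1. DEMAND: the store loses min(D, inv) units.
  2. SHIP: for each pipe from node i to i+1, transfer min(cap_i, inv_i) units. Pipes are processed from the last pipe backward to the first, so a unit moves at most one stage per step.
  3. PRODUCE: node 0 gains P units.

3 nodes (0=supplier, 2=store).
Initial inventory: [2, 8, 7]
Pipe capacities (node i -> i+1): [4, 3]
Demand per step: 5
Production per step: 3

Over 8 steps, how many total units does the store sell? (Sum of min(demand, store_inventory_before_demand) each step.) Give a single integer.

Step 1: sold=5 (running total=5) -> [3 7 5]
Step 2: sold=5 (running total=10) -> [3 7 3]
Step 3: sold=3 (running total=13) -> [3 7 3]
Step 4: sold=3 (running total=16) -> [3 7 3]
Step 5: sold=3 (running total=19) -> [3 7 3]
Step 6: sold=3 (running total=22) -> [3 7 3]
Step 7: sold=3 (running total=25) -> [3 7 3]
Step 8: sold=3 (running total=28) -> [3 7 3]

Answer: 28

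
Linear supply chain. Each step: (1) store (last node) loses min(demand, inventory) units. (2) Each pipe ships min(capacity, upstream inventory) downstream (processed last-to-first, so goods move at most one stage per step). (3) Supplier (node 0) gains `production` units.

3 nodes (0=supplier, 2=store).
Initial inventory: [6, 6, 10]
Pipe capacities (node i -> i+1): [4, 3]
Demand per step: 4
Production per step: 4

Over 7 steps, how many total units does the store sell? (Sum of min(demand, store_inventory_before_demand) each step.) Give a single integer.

Step 1: sold=4 (running total=4) -> [6 7 9]
Step 2: sold=4 (running total=8) -> [6 8 8]
Step 3: sold=4 (running total=12) -> [6 9 7]
Step 4: sold=4 (running total=16) -> [6 10 6]
Step 5: sold=4 (running total=20) -> [6 11 5]
Step 6: sold=4 (running total=24) -> [6 12 4]
Step 7: sold=4 (running total=28) -> [6 13 3]

Answer: 28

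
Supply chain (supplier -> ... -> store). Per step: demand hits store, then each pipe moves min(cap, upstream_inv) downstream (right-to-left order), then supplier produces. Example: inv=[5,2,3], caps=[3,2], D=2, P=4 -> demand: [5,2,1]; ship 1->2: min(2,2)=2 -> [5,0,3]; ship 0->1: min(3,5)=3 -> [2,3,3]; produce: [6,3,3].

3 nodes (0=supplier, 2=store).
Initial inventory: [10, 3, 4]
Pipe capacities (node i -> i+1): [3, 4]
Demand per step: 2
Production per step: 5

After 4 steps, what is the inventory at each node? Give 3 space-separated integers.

Step 1: demand=2,sold=2 ship[1->2]=3 ship[0->1]=3 prod=5 -> inv=[12 3 5]
Step 2: demand=2,sold=2 ship[1->2]=3 ship[0->1]=3 prod=5 -> inv=[14 3 6]
Step 3: demand=2,sold=2 ship[1->2]=3 ship[0->1]=3 prod=5 -> inv=[16 3 7]
Step 4: demand=2,sold=2 ship[1->2]=3 ship[0->1]=3 prod=5 -> inv=[18 3 8]

18 3 8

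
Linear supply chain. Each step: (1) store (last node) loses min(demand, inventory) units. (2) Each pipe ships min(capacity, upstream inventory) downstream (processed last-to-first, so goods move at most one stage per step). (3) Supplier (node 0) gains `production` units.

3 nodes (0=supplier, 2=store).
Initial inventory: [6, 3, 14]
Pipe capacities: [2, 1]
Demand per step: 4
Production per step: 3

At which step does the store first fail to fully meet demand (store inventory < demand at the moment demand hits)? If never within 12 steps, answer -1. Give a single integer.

Step 1: demand=4,sold=4 ship[1->2]=1 ship[0->1]=2 prod=3 -> [7 4 11]
Step 2: demand=4,sold=4 ship[1->2]=1 ship[0->1]=2 prod=3 -> [8 5 8]
Step 3: demand=4,sold=4 ship[1->2]=1 ship[0->1]=2 prod=3 -> [9 6 5]
Step 4: demand=4,sold=4 ship[1->2]=1 ship[0->1]=2 prod=3 -> [10 7 2]
Step 5: demand=4,sold=2 ship[1->2]=1 ship[0->1]=2 prod=3 -> [11 8 1]
Step 6: demand=4,sold=1 ship[1->2]=1 ship[0->1]=2 prod=3 -> [12 9 1]
Step 7: demand=4,sold=1 ship[1->2]=1 ship[0->1]=2 prod=3 -> [13 10 1]
Step 8: demand=4,sold=1 ship[1->2]=1 ship[0->1]=2 prod=3 -> [14 11 1]
Step 9: demand=4,sold=1 ship[1->2]=1 ship[0->1]=2 prod=3 -> [15 12 1]
Step 10: demand=4,sold=1 ship[1->2]=1 ship[0->1]=2 prod=3 -> [16 13 1]
Step 11: demand=4,sold=1 ship[1->2]=1 ship[0->1]=2 prod=3 -> [17 14 1]
Step 12: demand=4,sold=1 ship[1->2]=1 ship[0->1]=2 prod=3 -> [18 15 1]
First stockout at step 5

5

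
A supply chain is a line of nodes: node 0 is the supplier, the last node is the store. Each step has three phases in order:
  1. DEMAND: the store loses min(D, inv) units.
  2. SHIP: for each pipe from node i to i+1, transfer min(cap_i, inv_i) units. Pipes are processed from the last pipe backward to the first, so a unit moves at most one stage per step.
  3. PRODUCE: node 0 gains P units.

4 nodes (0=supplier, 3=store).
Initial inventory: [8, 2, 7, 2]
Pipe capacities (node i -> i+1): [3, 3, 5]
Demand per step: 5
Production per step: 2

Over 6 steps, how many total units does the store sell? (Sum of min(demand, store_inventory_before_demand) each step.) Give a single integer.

Answer: 20

Derivation:
Step 1: sold=2 (running total=2) -> [7 3 4 5]
Step 2: sold=5 (running total=7) -> [6 3 3 4]
Step 3: sold=4 (running total=11) -> [5 3 3 3]
Step 4: sold=3 (running total=14) -> [4 3 3 3]
Step 5: sold=3 (running total=17) -> [3 3 3 3]
Step 6: sold=3 (running total=20) -> [2 3 3 3]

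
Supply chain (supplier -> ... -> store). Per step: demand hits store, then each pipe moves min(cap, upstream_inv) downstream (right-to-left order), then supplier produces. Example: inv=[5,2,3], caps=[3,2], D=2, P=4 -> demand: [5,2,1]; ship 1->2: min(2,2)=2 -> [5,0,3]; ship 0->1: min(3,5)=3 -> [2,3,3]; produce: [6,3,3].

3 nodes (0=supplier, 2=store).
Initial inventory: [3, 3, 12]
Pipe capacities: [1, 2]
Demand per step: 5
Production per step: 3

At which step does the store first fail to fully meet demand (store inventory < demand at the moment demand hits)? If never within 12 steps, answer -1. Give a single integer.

Step 1: demand=5,sold=5 ship[1->2]=2 ship[0->1]=1 prod=3 -> [5 2 9]
Step 2: demand=5,sold=5 ship[1->2]=2 ship[0->1]=1 prod=3 -> [7 1 6]
Step 3: demand=5,sold=5 ship[1->2]=1 ship[0->1]=1 prod=3 -> [9 1 2]
Step 4: demand=5,sold=2 ship[1->2]=1 ship[0->1]=1 prod=3 -> [11 1 1]
Step 5: demand=5,sold=1 ship[1->2]=1 ship[0->1]=1 prod=3 -> [13 1 1]
Step 6: demand=5,sold=1 ship[1->2]=1 ship[0->1]=1 prod=3 -> [15 1 1]
Step 7: demand=5,sold=1 ship[1->2]=1 ship[0->1]=1 prod=3 -> [17 1 1]
Step 8: demand=5,sold=1 ship[1->2]=1 ship[0->1]=1 prod=3 -> [19 1 1]
Step 9: demand=5,sold=1 ship[1->2]=1 ship[0->1]=1 prod=3 -> [21 1 1]
Step 10: demand=5,sold=1 ship[1->2]=1 ship[0->1]=1 prod=3 -> [23 1 1]
Step 11: demand=5,sold=1 ship[1->2]=1 ship[0->1]=1 prod=3 -> [25 1 1]
Step 12: demand=5,sold=1 ship[1->2]=1 ship[0->1]=1 prod=3 -> [27 1 1]
First stockout at step 4

4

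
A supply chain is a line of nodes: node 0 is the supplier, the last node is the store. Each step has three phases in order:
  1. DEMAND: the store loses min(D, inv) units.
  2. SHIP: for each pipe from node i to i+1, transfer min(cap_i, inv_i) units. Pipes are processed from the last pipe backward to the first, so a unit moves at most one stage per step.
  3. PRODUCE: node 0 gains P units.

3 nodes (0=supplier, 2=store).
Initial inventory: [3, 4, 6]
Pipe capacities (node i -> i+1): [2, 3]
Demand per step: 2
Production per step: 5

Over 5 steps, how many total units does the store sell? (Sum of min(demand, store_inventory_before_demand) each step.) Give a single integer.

Step 1: sold=2 (running total=2) -> [6 3 7]
Step 2: sold=2 (running total=4) -> [9 2 8]
Step 3: sold=2 (running total=6) -> [12 2 8]
Step 4: sold=2 (running total=8) -> [15 2 8]
Step 5: sold=2 (running total=10) -> [18 2 8]

Answer: 10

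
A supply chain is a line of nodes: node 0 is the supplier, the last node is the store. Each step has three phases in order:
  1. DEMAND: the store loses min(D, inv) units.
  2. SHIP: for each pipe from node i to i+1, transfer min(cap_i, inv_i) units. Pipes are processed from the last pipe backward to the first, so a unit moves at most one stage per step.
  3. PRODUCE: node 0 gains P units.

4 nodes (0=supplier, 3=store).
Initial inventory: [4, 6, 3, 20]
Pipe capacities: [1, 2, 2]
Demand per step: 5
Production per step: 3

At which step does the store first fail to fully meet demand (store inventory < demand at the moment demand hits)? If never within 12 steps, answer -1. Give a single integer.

Step 1: demand=5,sold=5 ship[2->3]=2 ship[1->2]=2 ship[0->1]=1 prod=3 -> [6 5 3 17]
Step 2: demand=5,sold=5 ship[2->3]=2 ship[1->2]=2 ship[0->1]=1 prod=3 -> [8 4 3 14]
Step 3: demand=5,sold=5 ship[2->3]=2 ship[1->2]=2 ship[0->1]=1 prod=3 -> [10 3 3 11]
Step 4: demand=5,sold=5 ship[2->3]=2 ship[1->2]=2 ship[0->1]=1 prod=3 -> [12 2 3 8]
Step 5: demand=5,sold=5 ship[2->3]=2 ship[1->2]=2 ship[0->1]=1 prod=3 -> [14 1 3 5]
Step 6: demand=5,sold=5 ship[2->3]=2 ship[1->2]=1 ship[0->1]=1 prod=3 -> [16 1 2 2]
Step 7: demand=5,sold=2 ship[2->3]=2 ship[1->2]=1 ship[0->1]=1 prod=3 -> [18 1 1 2]
Step 8: demand=5,sold=2 ship[2->3]=1 ship[1->2]=1 ship[0->1]=1 prod=3 -> [20 1 1 1]
Step 9: demand=5,sold=1 ship[2->3]=1 ship[1->2]=1 ship[0->1]=1 prod=3 -> [22 1 1 1]
Step 10: demand=5,sold=1 ship[2->3]=1 ship[1->2]=1 ship[0->1]=1 prod=3 -> [24 1 1 1]
Step 11: demand=5,sold=1 ship[2->3]=1 ship[1->2]=1 ship[0->1]=1 prod=3 -> [26 1 1 1]
Step 12: demand=5,sold=1 ship[2->3]=1 ship[1->2]=1 ship[0->1]=1 prod=3 -> [28 1 1 1]
First stockout at step 7

7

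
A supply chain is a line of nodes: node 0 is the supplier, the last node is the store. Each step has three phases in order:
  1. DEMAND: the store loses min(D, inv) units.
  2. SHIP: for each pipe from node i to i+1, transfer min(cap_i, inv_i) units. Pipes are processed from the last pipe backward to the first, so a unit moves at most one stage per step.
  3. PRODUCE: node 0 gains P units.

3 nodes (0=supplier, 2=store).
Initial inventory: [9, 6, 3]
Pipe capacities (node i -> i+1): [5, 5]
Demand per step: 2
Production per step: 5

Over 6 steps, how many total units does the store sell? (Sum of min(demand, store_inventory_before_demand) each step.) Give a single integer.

Answer: 12

Derivation:
Step 1: sold=2 (running total=2) -> [9 6 6]
Step 2: sold=2 (running total=4) -> [9 6 9]
Step 3: sold=2 (running total=6) -> [9 6 12]
Step 4: sold=2 (running total=8) -> [9 6 15]
Step 5: sold=2 (running total=10) -> [9 6 18]
Step 6: sold=2 (running total=12) -> [9 6 21]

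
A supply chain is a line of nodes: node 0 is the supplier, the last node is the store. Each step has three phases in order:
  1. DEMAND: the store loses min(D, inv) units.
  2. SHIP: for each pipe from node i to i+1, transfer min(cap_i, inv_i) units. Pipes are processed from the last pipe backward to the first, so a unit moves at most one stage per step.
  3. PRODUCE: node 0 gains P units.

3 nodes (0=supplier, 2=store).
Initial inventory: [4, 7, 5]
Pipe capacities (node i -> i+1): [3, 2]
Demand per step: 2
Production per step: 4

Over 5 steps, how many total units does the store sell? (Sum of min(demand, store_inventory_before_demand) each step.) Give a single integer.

Answer: 10

Derivation:
Step 1: sold=2 (running total=2) -> [5 8 5]
Step 2: sold=2 (running total=4) -> [6 9 5]
Step 3: sold=2 (running total=6) -> [7 10 5]
Step 4: sold=2 (running total=8) -> [8 11 5]
Step 5: sold=2 (running total=10) -> [9 12 5]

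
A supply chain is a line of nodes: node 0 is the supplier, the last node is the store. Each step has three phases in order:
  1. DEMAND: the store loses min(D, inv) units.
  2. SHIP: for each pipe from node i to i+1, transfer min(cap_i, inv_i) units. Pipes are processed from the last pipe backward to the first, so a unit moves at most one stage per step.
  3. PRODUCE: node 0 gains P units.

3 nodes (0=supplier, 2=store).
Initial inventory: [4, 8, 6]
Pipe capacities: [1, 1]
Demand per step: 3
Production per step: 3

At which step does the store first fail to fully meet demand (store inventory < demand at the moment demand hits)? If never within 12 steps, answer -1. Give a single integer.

Step 1: demand=3,sold=3 ship[1->2]=1 ship[0->1]=1 prod=3 -> [6 8 4]
Step 2: demand=3,sold=3 ship[1->2]=1 ship[0->1]=1 prod=3 -> [8 8 2]
Step 3: demand=3,sold=2 ship[1->2]=1 ship[0->1]=1 prod=3 -> [10 8 1]
Step 4: demand=3,sold=1 ship[1->2]=1 ship[0->1]=1 prod=3 -> [12 8 1]
Step 5: demand=3,sold=1 ship[1->2]=1 ship[0->1]=1 prod=3 -> [14 8 1]
Step 6: demand=3,sold=1 ship[1->2]=1 ship[0->1]=1 prod=3 -> [16 8 1]
Step 7: demand=3,sold=1 ship[1->2]=1 ship[0->1]=1 prod=3 -> [18 8 1]
Step 8: demand=3,sold=1 ship[1->2]=1 ship[0->1]=1 prod=3 -> [20 8 1]
Step 9: demand=3,sold=1 ship[1->2]=1 ship[0->1]=1 prod=3 -> [22 8 1]
Step 10: demand=3,sold=1 ship[1->2]=1 ship[0->1]=1 prod=3 -> [24 8 1]
Step 11: demand=3,sold=1 ship[1->2]=1 ship[0->1]=1 prod=3 -> [26 8 1]
Step 12: demand=3,sold=1 ship[1->2]=1 ship[0->1]=1 prod=3 -> [28 8 1]
First stockout at step 3

3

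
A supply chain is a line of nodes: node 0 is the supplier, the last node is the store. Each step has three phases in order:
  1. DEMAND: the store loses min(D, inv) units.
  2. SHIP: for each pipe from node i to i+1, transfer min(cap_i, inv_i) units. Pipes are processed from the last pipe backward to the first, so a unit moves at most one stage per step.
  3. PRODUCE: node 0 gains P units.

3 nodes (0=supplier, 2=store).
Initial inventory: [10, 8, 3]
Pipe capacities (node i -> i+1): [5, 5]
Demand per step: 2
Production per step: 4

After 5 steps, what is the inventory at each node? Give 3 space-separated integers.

Step 1: demand=2,sold=2 ship[1->2]=5 ship[0->1]=5 prod=4 -> inv=[9 8 6]
Step 2: demand=2,sold=2 ship[1->2]=5 ship[0->1]=5 prod=4 -> inv=[8 8 9]
Step 3: demand=2,sold=2 ship[1->2]=5 ship[0->1]=5 prod=4 -> inv=[7 8 12]
Step 4: demand=2,sold=2 ship[1->2]=5 ship[0->1]=5 prod=4 -> inv=[6 8 15]
Step 5: demand=2,sold=2 ship[1->2]=5 ship[0->1]=5 prod=4 -> inv=[5 8 18]

5 8 18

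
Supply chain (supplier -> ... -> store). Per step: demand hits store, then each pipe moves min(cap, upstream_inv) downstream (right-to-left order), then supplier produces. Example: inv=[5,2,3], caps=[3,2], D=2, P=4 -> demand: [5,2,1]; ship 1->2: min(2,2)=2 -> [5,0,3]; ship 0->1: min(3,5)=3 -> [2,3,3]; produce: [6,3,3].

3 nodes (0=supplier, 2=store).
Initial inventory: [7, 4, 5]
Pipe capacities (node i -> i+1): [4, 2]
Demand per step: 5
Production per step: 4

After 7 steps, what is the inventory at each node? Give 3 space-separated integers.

Step 1: demand=5,sold=5 ship[1->2]=2 ship[0->1]=4 prod=4 -> inv=[7 6 2]
Step 2: demand=5,sold=2 ship[1->2]=2 ship[0->1]=4 prod=4 -> inv=[7 8 2]
Step 3: demand=5,sold=2 ship[1->2]=2 ship[0->1]=4 prod=4 -> inv=[7 10 2]
Step 4: demand=5,sold=2 ship[1->2]=2 ship[0->1]=4 prod=4 -> inv=[7 12 2]
Step 5: demand=5,sold=2 ship[1->2]=2 ship[0->1]=4 prod=4 -> inv=[7 14 2]
Step 6: demand=5,sold=2 ship[1->2]=2 ship[0->1]=4 prod=4 -> inv=[7 16 2]
Step 7: demand=5,sold=2 ship[1->2]=2 ship[0->1]=4 prod=4 -> inv=[7 18 2]

7 18 2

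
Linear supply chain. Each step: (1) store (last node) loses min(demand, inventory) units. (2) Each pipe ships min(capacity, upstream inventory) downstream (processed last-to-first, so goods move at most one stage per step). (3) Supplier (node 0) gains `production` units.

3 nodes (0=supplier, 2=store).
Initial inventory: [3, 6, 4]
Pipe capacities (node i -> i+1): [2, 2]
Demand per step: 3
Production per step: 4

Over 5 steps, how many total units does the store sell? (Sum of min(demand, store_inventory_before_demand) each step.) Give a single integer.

Step 1: sold=3 (running total=3) -> [5 6 3]
Step 2: sold=3 (running total=6) -> [7 6 2]
Step 3: sold=2 (running total=8) -> [9 6 2]
Step 4: sold=2 (running total=10) -> [11 6 2]
Step 5: sold=2 (running total=12) -> [13 6 2]

Answer: 12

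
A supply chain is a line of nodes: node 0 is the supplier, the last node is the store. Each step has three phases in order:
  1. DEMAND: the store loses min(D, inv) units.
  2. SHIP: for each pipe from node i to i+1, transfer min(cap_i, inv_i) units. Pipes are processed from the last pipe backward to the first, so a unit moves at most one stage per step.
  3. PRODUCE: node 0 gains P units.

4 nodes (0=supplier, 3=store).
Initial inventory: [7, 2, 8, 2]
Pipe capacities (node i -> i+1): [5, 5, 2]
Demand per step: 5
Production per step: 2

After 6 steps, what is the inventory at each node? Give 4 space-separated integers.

Step 1: demand=5,sold=2 ship[2->3]=2 ship[1->2]=2 ship[0->1]=5 prod=2 -> inv=[4 5 8 2]
Step 2: demand=5,sold=2 ship[2->3]=2 ship[1->2]=5 ship[0->1]=4 prod=2 -> inv=[2 4 11 2]
Step 3: demand=5,sold=2 ship[2->3]=2 ship[1->2]=4 ship[0->1]=2 prod=2 -> inv=[2 2 13 2]
Step 4: demand=5,sold=2 ship[2->3]=2 ship[1->2]=2 ship[0->1]=2 prod=2 -> inv=[2 2 13 2]
Step 5: demand=5,sold=2 ship[2->3]=2 ship[1->2]=2 ship[0->1]=2 prod=2 -> inv=[2 2 13 2]
Step 6: demand=5,sold=2 ship[2->3]=2 ship[1->2]=2 ship[0->1]=2 prod=2 -> inv=[2 2 13 2]

2 2 13 2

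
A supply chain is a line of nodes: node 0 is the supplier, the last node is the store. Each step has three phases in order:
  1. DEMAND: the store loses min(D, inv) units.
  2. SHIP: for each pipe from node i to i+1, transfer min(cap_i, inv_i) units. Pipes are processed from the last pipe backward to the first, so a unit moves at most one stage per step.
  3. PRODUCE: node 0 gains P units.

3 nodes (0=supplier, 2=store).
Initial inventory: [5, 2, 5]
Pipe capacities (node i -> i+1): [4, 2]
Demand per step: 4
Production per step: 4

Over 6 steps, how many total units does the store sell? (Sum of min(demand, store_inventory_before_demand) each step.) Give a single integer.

Step 1: sold=4 (running total=4) -> [5 4 3]
Step 2: sold=3 (running total=7) -> [5 6 2]
Step 3: sold=2 (running total=9) -> [5 8 2]
Step 4: sold=2 (running total=11) -> [5 10 2]
Step 5: sold=2 (running total=13) -> [5 12 2]
Step 6: sold=2 (running total=15) -> [5 14 2]

Answer: 15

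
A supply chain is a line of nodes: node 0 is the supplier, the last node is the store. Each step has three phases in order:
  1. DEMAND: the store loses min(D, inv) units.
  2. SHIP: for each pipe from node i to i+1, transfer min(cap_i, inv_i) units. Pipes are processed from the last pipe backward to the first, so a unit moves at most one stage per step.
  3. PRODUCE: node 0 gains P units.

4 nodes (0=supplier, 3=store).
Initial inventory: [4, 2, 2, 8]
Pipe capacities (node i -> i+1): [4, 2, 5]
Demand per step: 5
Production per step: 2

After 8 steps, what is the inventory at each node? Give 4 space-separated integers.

Step 1: demand=5,sold=5 ship[2->3]=2 ship[1->2]=2 ship[0->1]=4 prod=2 -> inv=[2 4 2 5]
Step 2: demand=5,sold=5 ship[2->3]=2 ship[1->2]=2 ship[0->1]=2 prod=2 -> inv=[2 4 2 2]
Step 3: demand=5,sold=2 ship[2->3]=2 ship[1->2]=2 ship[0->1]=2 prod=2 -> inv=[2 4 2 2]
Step 4: demand=5,sold=2 ship[2->3]=2 ship[1->2]=2 ship[0->1]=2 prod=2 -> inv=[2 4 2 2]
Step 5: demand=5,sold=2 ship[2->3]=2 ship[1->2]=2 ship[0->1]=2 prod=2 -> inv=[2 4 2 2]
Step 6: demand=5,sold=2 ship[2->3]=2 ship[1->2]=2 ship[0->1]=2 prod=2 -> inv=[2 4 2 2]
Step 7: demand=5,sold=2 ship[2->3]=2 ship[1->2]=2 ship[0->1]=2 prod=2 -> inv=[2 4 2 2]
Step 8: demand=5,sold=2 ship[2->3]=2 ship[1->2]=2 ship[0->1]=2 prod=2 -> inv=[2 4 2 2]

2 4 2 2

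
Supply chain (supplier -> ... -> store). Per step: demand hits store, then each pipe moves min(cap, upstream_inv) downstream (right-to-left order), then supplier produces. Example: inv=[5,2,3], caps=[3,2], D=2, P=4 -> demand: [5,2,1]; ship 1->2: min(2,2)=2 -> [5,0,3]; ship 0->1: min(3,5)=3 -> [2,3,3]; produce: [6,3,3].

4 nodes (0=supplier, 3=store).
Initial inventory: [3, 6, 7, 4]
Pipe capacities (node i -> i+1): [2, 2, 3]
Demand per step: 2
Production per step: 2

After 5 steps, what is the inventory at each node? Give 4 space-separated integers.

Step 1: demand=2,sold=2 ship[2->3]=3 ship[1->2]=2 ship[0->1]=2 prod=2 -> inv=[3 6 6 5]
Step 2: demand=2,sold=2 ship[2->3]=3 ship[1->2]=2 ship[0->1]=2 prod=2 -> inv=[3 6 5 6]
Step 3: demand=2,sold=2 ship[2->3]=3 ship[1->2]=2 ship[0->1]=2 prod=2 -> inv=[3 6 4 7]
Step 4: demand=2,sold=2 ship[2->3]=3 ship[1->2]=2 ship[0->1]=2 prod=2 -> inv=[3 6 3 8]
Step 5: demand=2,sold=2 ship[2->3]=3 ship[1->2]=2 ship[0->1]=2 prod=2 -> inv=[3 6 2 9]

3 6 2 9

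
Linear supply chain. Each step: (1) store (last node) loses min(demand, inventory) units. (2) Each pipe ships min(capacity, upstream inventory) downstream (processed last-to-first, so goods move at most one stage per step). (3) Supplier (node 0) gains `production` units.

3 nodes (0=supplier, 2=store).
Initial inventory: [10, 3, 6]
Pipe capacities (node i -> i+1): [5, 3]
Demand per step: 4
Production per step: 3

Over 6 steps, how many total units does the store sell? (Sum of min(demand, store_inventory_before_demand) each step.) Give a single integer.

Answer: 21

Derivation:
Step 1: sold=4 (running total=4) -> [8 5 5]
Step 2: sold=4 (running total=8) -> [6 7 4]
Step 3: sold=4 (running total=12) -> [4 9 3]
Step 4: sold=3 (running total=15) -> [3 10 3]
Step 5: sold=3 (running total=18) -> [3 10 3]
Step 6: sold=3 (running total=21) -> [3 10 3]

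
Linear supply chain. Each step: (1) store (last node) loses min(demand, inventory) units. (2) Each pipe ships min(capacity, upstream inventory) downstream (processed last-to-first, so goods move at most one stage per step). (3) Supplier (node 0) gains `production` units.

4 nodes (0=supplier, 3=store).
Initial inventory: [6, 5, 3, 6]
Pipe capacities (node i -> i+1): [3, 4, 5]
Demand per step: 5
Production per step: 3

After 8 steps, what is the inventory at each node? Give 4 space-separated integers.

Step 1: demand=5,sold=5 ship[2->3]=3 ship[1->2]=4 ship[0->1]=3 prod=3 -> inv=[6 4 4 4]
Step 2: demand=5,sold=4 ship[2->3]=4 ship[1->2]=4 ship[0->1]=3 prod=3 -> inv=[6 3 4 4]
Step 3: demand=5,sold=4 ship[2->3]=4 ship[1->2]=3 ship[0->1]=3 prod=3 -> inv=[6 3 3 4]
Step 4: demand=5,sold=4 ship[2->3]=3 ship[1->2]=3 ship[0->1]=3 prod=3 -> inv=[6 3 3 3]
Step 5: demand=5,sold=3 ship[2->3]=3 ship[1->2]=3 ship[0->1]=3 prod=3 -> inv=[6 3 3 3]
Step 6: demand=5,sold=3 ship[2->3]=3 ship[1->2]=3 ship[0->1]=3 prod=3 -> inv=[6 3 3 3]
Step 7: demand=5,sold=3 ship[2->3]=3 ship[1->2]=3 ship[0->1]=3 prod=3 -> inv=[6 3 3 3]
Step 8: demand=5,sold=3 ship[2->3]=3 ship[1->2]=3 ship[0->1]=3 prod=3 -> inv=[6 3 3 3]

6 3 3 3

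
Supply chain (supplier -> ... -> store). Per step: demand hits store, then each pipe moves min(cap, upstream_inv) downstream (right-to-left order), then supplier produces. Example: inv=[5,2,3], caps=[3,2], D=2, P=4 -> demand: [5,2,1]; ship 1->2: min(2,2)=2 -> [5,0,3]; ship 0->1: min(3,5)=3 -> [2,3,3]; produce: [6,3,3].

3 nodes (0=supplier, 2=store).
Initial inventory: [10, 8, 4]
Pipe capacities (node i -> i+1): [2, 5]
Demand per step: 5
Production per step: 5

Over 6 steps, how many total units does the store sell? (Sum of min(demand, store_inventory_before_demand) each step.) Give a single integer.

Answer: 20

Derivation:
Step 1: sold=4 (running total=4) -> [13 5 5]
Step 2: sold=5 (running total=9) -> [16 2 5]
Step 3: sold=5 (running total=14) -> [19 2 2]
Step 4: sold=2 (running total=16) -> [22 2 2]
Step 5: sold=2 (running total=18) -> [25 2 2]
Step 6: sold=2 (running total=20) -> [28 2 2]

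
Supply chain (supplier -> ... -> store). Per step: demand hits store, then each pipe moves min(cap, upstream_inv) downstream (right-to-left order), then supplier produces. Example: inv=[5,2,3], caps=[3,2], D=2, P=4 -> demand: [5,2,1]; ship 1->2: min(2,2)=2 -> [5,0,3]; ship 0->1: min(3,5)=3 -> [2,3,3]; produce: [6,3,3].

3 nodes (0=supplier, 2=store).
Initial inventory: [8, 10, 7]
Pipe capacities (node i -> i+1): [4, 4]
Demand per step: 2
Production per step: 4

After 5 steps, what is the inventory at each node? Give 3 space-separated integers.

Step 1: demand=2,sold=2 ship[1->2]=4 ship[0->1]=4 prod=4 -> inv=[8 10 9]
Step 2: demand=2,sold=2 ship[1->2]=4 ship[0->1]=4 prod=4 -> inv=[8 10 11]
Step 3: demand=2,sold=2 ship[1->2]=4 ship[0->1]=4 prod=4 -> inv=[8 10 13]
Step 4: demand=2,sold=2 ship[1->2]=4 ship[0->1]=4 prod=4 -> inv=[8 10 15]
Step 5: demand=2,sold=2 ship[1->2]=4 ship[0->1]=4 prod=4 -> inv=[8 10 17]

8 10 17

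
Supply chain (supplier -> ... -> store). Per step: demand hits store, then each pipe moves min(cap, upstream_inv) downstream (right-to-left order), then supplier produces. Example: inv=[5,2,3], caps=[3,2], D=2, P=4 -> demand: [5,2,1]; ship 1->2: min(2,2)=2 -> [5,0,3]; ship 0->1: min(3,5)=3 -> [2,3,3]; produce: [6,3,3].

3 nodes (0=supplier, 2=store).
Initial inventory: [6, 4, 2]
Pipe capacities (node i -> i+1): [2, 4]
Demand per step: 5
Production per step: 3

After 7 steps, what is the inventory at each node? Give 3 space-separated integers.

Step 1: demand=5,sold=2 ship[1->2]=4 ship[0->1]=2 prod=3 -> inv=[7 2 4]
Step 2: demand=5,sold=4 ship[1->2]=2 ship[0->1]=2 prod=3 -> inv=[8 2 2]
Step 3: demand=5,sold=2 ship[1->2]=2 ship[0->1]=2 prod=3 -> inv=[9 2 2]
Step 4: demand=5,sold=2 ship[1->2]=2 ship[0->1]=2 prod=3 -> inv=[10 2 2]
Step 5: demand=5,sold=2 ship[1->2]=2 ship[0->1]=2 prod=3 -> inv=[11 2 2]
Step 6: demand=5,sold=2 ship[1->2]=2 ship[0->1]=2 prod=3 -> inv=[12 2 2]
Step 7: demand=5,sold=2 ship[1->2]=2 ship[0->1]=2 prod=3 -> inv=[13 2 2]

13 2 2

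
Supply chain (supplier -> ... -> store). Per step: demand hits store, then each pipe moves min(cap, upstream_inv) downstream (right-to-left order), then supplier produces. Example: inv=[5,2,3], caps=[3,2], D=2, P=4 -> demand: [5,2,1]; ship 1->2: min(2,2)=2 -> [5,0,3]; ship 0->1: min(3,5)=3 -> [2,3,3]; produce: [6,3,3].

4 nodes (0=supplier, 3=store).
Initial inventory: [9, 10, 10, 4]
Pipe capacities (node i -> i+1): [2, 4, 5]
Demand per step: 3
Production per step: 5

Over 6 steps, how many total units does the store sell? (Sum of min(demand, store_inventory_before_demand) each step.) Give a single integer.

Answer: 18

Derivation:
Step 1: sold=3 (running total=3) -> [12 8 9 6]
Step 2: sold=3 (running total=6) -> [15 6 8 8]
Step 3: sold=3 (running total=9) -> [18 4 7 10]
Step 4: sold=3 (running total=12) -> [21 2 6 12]
Step 5: sold=3 (running total=15) -> [24 2 3 14]
Step 6: sold=3 (running total=18) -> [27 2 2 14]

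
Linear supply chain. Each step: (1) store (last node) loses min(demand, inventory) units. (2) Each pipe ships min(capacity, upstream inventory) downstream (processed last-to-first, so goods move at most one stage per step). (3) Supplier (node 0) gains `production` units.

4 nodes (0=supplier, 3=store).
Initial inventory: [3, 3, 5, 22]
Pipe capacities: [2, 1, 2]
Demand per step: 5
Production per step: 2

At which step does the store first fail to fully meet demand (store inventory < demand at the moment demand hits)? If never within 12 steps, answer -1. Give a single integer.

Step 1: demand=5,sold=5 ship[2->3]=2 ship[1->2]=1 ship[0->1]=2 prod=2 -> [3 4 4 19]
Step 2: demand=5,sold=5 ship[2->3]=2 ship[1->2]=1 ship[0->1]=2 prod=2 -> [3 5 3 16]
Step 3: demand=5,sold=5 ship[2->3]=2 ship[1->2]=1 ship[0->1]=2 prod=2 -> [3 6 2 13]
Step 4: demand=5,sold=5 ship[2->3]=2 ship[1->2]=1 ship[0->1]=2 prod=2 -> [3 7 1 10]
Step 5: demand=5,sold=5 ship[2->3]=1 ship[1->2]=1 ship[0->1]=2 prod=2 -> [3 8 1 6]
Step 6: demand=5,sold=5 ship[2->3]=1 ship[1->2]=1 ship[0->1]=2 prod=2 -> [3 9 1 2]
Step 7: demand=5,sold=2 ship[2->3]=1 ship[1->2]=1 ship[0->1]=2 prod=2 -> [3 10 1 1]
Step 8: demand=5,sold=1 ship[2->3]=1 ship[1->2]=1 ship[0->1]=2 prod=2 -> [3 11 1 1]
Step 9: demand=5,sold=1 ship[2->3]=1 ship[1->2]=1 ship[0->1]=2 prod=2 -> [3 12 1 1]
Step 10: demand=5,sold=1 ship[2->3]=1 ship[1->2]=1 ship[0->1]=2 prod=2 -> [3 13 1 1]
Step 11: demand=5,sold=1 ship[2->3]=1 ship[1->2]=1 ship[0->1]=2 prod=2 -> [3 14 1 1]
Step 12: demand=5,sold=1 ship[2->3]=1 ship[1->2]=1 ship[0->1]=2 prod=2 -> [3 15 1 1]
First stockout at step 7

7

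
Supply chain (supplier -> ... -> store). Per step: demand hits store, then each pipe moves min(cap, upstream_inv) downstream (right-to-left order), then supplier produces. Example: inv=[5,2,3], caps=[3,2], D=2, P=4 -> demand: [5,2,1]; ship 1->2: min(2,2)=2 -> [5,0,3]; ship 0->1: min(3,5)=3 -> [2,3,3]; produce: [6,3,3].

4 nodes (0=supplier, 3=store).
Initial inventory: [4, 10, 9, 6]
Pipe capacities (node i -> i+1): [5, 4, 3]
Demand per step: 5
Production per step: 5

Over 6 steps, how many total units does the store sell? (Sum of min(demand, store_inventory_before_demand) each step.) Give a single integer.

Step 1: sold=5 (running total=5) -> [5 10 10 4]
Step 2: sold=4 (running total=9) -> [5 11 11 3]
Step 3: sold=3 (running total=12) -> [5 12 12 3]
Step 4: sold=3 (running total=15) -> [5 13 13 3]
Step 5: sold=3 (running total=18) -> [5 14 14 3]
Step 6: sold=3 (running total=21) -> [5 15 15 3]

Answer: 21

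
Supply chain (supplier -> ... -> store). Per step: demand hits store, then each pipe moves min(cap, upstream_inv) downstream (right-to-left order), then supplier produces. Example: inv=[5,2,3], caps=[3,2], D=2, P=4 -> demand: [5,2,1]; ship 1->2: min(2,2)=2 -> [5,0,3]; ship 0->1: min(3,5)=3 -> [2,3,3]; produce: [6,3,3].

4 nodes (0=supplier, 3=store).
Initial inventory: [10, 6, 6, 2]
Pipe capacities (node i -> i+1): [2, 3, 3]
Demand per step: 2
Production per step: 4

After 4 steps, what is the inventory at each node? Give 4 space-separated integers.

Step 1: demand=2,sold=2 ship[2->3]=3 ship[1->2]=3 ship[0->1]=2 prod=4 -> inv=[12 5 6 3]
Step 2: demand=2,sold=2 ship[2->3]=3 ship[1->2]=3 ship[0->1]=2 prod=4 -> inv=[14 4 6 4]
Step 3: demand=2,sold=2 ship[2->3]=3 ship[1->2]=3 ship[0->1]=2 prod=4 -> inv=[16 3 6 5]
Step 4: demand=2,sold=2 ship[2->3]=3 ship[1->2]=3 ship[0->1]=2 prod=4 -> inv=[18 2 6 6]

18 2 6 6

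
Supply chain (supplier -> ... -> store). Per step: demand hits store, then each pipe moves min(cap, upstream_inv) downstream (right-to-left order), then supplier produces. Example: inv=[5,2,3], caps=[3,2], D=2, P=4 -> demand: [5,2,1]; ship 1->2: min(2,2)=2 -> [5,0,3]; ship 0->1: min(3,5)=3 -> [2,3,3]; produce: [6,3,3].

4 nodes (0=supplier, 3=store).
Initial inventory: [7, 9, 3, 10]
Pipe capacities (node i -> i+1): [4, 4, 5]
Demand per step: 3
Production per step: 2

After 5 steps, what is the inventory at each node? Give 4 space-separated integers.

Step 1: demand=3,sold=3 ship[2->3]=3 ship[1->2]=4 ship[0->1]=4 prod=2 -> inv=[5 9 4 10]
Step 2: demand=3,sold=3 ship[2->3]=4 ship[1->2]=4 ship[0->1]=4 prod=2 -> inv=[3 9 4 11]
Step 3: demand=3,sold=3 ship[2->3]=4 ship[1->2]=4 ship[0->1]=3 prod=2 -> inv=[2 8 4 12]
Step 4: demand=3,sold=3 ship[2->3]=4 ship[1->2]=4 ship[0->1]=2 prod=2 -> inv=[2 6 4 13]
Step 5: demand=3,sold=3 ship[2->3]=4 ship[1->2]=4 ship[0->1]=2 prod=2 -> inv=[2 4 4 14]

2 4 4 14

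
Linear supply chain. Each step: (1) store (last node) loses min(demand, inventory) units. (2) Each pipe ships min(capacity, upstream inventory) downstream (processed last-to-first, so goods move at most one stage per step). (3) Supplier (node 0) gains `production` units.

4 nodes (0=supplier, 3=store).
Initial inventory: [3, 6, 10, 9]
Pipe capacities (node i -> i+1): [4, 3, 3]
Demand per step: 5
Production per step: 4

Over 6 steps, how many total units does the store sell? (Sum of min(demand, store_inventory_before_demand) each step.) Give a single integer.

Step 1: sold=5 (running total=5) -> [4 6 10 7]
Step 2: sold=5 (running total=10) -> [4 7 10 5]
Step 3: sold=5 (running total=15) -> [4 8 10 3]
Step 4: sold=3 (running total=18) -> [4 9 10 3]
Step 5: sold=3 (running total=21) -> [4 10 10 3]
Step 6: sold=3 (running total=24) -> [4 11 10 3]

Answer: 24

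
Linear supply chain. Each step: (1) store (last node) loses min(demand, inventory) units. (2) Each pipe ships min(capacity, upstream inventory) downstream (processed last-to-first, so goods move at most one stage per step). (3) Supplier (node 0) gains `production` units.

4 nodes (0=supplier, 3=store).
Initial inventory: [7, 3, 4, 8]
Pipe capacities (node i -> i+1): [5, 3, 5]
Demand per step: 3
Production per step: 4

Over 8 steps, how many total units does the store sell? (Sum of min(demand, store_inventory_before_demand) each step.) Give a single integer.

Step 1: sold=3 (running total=3) -> [6 5 3 9]
Step 2: sold=3 (running total=6) -> [5 7 3 9]
Step 3: sold=3 (running total=9) -> [4 9 3 9]
Step 4: sold=3 (running total=12) -> [4 10 3 9]
Step 5: sold=3 (running total=15) -> [4 11 3 9]
Step 6: sold=3 (running total=18) -> [4 12 3 9]
Step 7: sold=3 (running total=21) -> [4 13 3 9]
Step 8: sold=3 (running total=24) -> [4 14 3 9]

Answer: 24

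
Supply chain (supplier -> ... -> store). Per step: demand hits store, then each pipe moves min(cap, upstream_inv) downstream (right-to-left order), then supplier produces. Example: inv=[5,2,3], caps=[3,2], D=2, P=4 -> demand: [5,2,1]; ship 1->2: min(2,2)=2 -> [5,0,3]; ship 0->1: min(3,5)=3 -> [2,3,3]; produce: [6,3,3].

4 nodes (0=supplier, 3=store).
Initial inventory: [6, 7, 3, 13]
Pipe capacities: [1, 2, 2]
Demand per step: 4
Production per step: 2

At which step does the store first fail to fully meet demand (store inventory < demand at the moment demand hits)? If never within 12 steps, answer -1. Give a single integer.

Step 1: demand=4,sold=4 ship[2->3]=2 ship[1->2]=2 ship[0->1]=1 prod=2 -> [7 6 3 11]
Step 2: demand=4,sold=4 ship[2->3]=2 ship[1->2]=2 ship[0->1]=1 prod=2 -> [8 5 3 9]
Step 3: demand=4,sold=4 ship[2->3]=2 ship[1->2]=2 ship[0->1]=1 prod=2 -> [9 4 3 7]
Step 4: demand=4,sold=4 ship[2->3]=2 ship[1->2]=2 ship[0->1]=1 prod=2 -> [10 3 3 5]
Step 5: demand=4,sold=4 ship[2->3]=2 ship[1->2]=2 ship[0->1]=1 prod=2 -> [11 2 3 3]
Step 6: demand=4,sold=3 ship[2->3]=2 ship[1->2]=2 ship[0->1]=1 prod=2 -> [12 1 3 2]
Step 7: demand=4,sold=2 ship[2->3]=2 ship[1->2]=1 ship[0->1]=1 prod=2 -> [13 1 2 2]
Step 8: demand=4,sold=2 ship[2->3]=2 ship[1->2]=1 ship[0->1]=1 prod=2 -> [14 1 1 2]
Step 9: demand=4,sold=2 ship[2->3]=1 ship[1->2]=1 ship[0->1]=1 prod=2 -> [15 1 1 1]
Step 10: demand=4,sold=1 ship[2->3]=1 ship[1->2]=1 ship[0->1]=1 prod=2 -> [16 1 1 1]
Step 11: demand=4,sold=1 ship[2->3]=1 ship[1->2]=1 ship[0->1]=1 prod=2 -> [17 1 1 1]
Step 12: demand=4,sold=1 ship[2->3]=1 ship[1->2]=1 ship[0->1]=1 prod=2 -> [18 1 1 1]
First stockout at step 6

6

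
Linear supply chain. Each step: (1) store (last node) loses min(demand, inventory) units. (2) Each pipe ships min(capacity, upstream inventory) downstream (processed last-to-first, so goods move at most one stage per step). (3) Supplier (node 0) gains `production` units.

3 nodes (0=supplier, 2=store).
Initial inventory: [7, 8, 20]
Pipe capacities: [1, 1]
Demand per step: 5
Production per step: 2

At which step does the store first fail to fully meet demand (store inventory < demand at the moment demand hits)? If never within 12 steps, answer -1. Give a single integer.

Step 1: demand=5,sold=5 ship[1->2]=1 ship[0->1]=1 prod=2 -> [8 8 16]
Step 2: demand=5,sold=5 ship[1->2]=1 ship[0->1]=1 prod=2 -> [9 8 12]
Step 3: demand=5,sold=5 ship[1->2]=1 ship[0->1]=1 prod=2 -> [10 8 8]
Step 4: demand=5,sold=5 ship[1->2]=1 ship[0->1]=1 prod=2 -> [11 8 4]
Step 5: demand=5,sold=4 ship[1->2]=1 ship[0->1]=1 prod=2 -> [12 8 1]
Step 6: demand=5,sold=1 ship[1->2]=1 ship[0->1]=1 prod=2 -> [13 8 1]
Step 7: demand=5,sold=1 ship[1->2]=1 ship[0->1]=1 prod=2 -> [14 8 1]
Step 8: demand=5,sold=1 ship[1->2]=1 ship[0->1]=1 prod=2 -> [15 8 1]
Step 9: demand=5,sold=1 ship[1->2]=1 ship[0->1]=1 prod=2 -> [16 8 1]
Step 10: demand=5,sold=1 ship[1->2]=1 ship[0->1]=1 prod=2 -> [17 8 1]
Step 11: demand=5,sold=1 ship[1->2]=1 ship[0->1]=1 prod=2 -> [18 8 1]
Step 12: demand=5,sold=1 ship[1->2]=1 ship[0->1]=1 prod=2 -> [19 8 1]
First stockout at step 5

5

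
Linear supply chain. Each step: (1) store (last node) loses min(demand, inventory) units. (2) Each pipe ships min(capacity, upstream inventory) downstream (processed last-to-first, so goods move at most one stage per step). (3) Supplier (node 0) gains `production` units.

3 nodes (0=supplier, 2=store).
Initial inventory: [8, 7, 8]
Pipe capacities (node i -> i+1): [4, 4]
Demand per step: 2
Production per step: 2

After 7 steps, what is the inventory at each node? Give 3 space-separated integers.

Step 1: demand=2,sold=2 ship[1->2]=4 ship[0->1]=4 prod=2 -> inv=[6 7 10]
Step 2: demand=2,sold=2 ship[1->2]=4 ship[0->1]=4 prod=2 -> inv=[4 7 12]
Step 3: demand=2,sold=2 ship[1->2]=4 ship[0->1]=4 prod=2 -> inv=[2 7 14]
Step 4: demand=2,sold=2 ship[1->2]=4 ship[0->1]=2 prod=2 -> inv=[2 5 16]
Step 5: demand=2,sold=2 ship[1->2]=4 ship[0->1]=2 prod=2 -> inv=[2 3 18]
Step 6: demand=2,sold=2 ship[1->2]=3 ship[0->1]=2 prod=2 -> inv=[2 2 19]
Step 7: demand=2,sold=2 ship[1->2]=2 ship[0->1]=2 prod=2 -> inv=[2 2 19]

2 2 19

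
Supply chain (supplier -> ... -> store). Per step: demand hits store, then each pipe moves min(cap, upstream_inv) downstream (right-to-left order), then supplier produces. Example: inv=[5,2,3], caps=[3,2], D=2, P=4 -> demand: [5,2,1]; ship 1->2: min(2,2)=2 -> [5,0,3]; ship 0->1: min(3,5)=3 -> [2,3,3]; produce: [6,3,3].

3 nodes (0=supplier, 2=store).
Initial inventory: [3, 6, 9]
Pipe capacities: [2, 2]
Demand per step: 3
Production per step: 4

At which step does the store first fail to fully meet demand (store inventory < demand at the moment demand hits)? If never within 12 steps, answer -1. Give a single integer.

Step 1: demand=3,sold=3 ship[1->2]=2 ship[0->1]=2 prod=4 -> [5 6 8]
Step 2: demand=3,sold=3 ship[1->2]=2 ship[0->1]=2 prod=4 -> [7 6 7]
Step 3: demand=3,sold=3 ship[1->2]=2 ship[0->1]=2 prod=4 -> [9 6 6]
Step 4: demand=3,sold=3 ship[1->2]=2 ship[0->1]=2 prod=4 -> [11 6 5]
Step 5: demand=3,sold=3 ship[1->2]=2 ship[0->1]=2 prod=4 -> [13 6 4]
Step 6: demand=3,sold=3 ship[1->2]=2 ship[0->1]=2 prod=4 -> [15 6 3]
Step 7: demand=3,sold=3 ship[1->2]=2 ship[0->1]=2 prod=4 -> [17 6 2]
Step 8: demand=3,sold=2 ship[1->2]=2 ship[0->1]=2 prod=4 -> [19 6 2]
Step 9: demand=3,sold=2 ship[1->2]=2 ship[0->1]=2 prod=4 -> [21 6 2]
Step 10: demand=3,sold=2 ship[1->2]=2 ship[0->1]=2 prod=4 -> [23 6 2]
Step 11: demand=3,sold=2 ship[1->2]=2 ship[0->1]=2 prod=4 -> [25 6 2]
Step 12: demand=3,sold=2 ship[1->2]=2 ship[0->1]=2 prod=4 -> [27 6 2]
First stockout at step 8

8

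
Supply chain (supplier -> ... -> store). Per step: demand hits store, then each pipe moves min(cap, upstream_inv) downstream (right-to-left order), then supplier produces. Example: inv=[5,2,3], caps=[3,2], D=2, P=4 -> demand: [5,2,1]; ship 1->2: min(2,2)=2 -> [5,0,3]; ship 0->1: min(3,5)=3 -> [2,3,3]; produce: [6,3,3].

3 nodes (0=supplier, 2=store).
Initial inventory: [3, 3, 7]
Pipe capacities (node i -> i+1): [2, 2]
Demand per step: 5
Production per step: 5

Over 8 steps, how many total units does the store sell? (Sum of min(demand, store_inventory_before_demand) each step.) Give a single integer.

Answer: 21

Derivation:
Step 1: sold=5 (running total=5) -> [6 3 4]
Step 2: sold=4 (running total=9) -> [9 3 2]
Step 3: sold=2 (running total=11) -> [12 3 2]
Step 4: sold=2 (running total=13) -> [15 3 2]
Step 5: sold=2 (running total=15) -> [18 3 2]
Step 6: sold=2 (running total=17) -> [21 3 2]
Step 7: sold=2 (running total=19) -> [24 3 2]
Step 8: sold=2 (running total=21) -> [27 3 2]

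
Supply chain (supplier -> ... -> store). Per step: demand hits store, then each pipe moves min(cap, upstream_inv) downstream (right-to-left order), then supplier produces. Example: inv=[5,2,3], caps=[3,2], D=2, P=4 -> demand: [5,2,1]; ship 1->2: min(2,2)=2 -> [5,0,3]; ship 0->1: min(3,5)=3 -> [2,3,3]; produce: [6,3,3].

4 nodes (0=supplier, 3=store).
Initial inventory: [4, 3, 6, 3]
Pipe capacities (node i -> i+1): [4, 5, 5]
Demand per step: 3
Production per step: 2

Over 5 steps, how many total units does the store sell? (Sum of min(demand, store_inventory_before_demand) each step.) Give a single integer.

Step 1: sold=3 (running total=3) -> [2 4 4 5]
Step 2: sold=3 (running total=6) -> [2 2 4 6]
Step 3: sold=3 (running total=9) -> [2 2 2 7]
Step 4: sold=3 (running total=12) -> [2 2 2 6]
Step 5: sold=3 (running total=15) -> [2 2 2 5]

Answer: 15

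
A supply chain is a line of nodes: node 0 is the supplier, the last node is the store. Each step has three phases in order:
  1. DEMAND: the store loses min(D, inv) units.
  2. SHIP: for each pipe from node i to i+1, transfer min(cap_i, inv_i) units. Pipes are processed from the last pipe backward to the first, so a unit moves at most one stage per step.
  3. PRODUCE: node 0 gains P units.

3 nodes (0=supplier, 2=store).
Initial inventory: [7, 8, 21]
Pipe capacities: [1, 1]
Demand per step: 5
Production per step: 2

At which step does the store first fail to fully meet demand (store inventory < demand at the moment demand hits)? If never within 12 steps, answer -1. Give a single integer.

Step 1: demand=5,sold=5 ship[1->2]=1 ship[0->1]=1 prod=2 -> [8 8 17]
Step 2: demand=5,sold=5 ship[1->2]=1 ship[0->1]=1 prod=2 -> [9 8 13]
Step 3: demand=5,sold=5 ship[1->2]=1 ship[0->1]=1 prod=2 -> [10 8 9]
Step 4: demand=5,sold=5 ship[1->2]=1 ship[0->1]=1 prod=2 -> [11 8 5]
Step 5: demand=5,sold=5 ship[1->2]=1 ship[0->1]=1 prod=2 -> [12 8 1]
Step 6: demand=5,sold=1 ship[1->2]=1 ship[0->1]=1 prod=2 -> [13 8 1]
Step 7: demand=5,sold=1 ship[1->2]=1 ship[0->1]=1 prod=2 -> [14 8 1]
Step 8: demand=5,sold=1 ship[1->2]=1 ship[0->1]=1 prod=2 -> [15 8 1]
Step 9: demand=5,sold=1 ship[1->2]=1 ship[0->1]=1 prod=2 -> [16 8 1]
Step 10: demand=5,sold=1 ship[1->2]=1 ship[0->1]=1 prod=2 -> [17 8 1]
Step 11: demand=5,sold=1 ship[1->2]=1 ship[0->1]=1 prod=2 -> [18 8 1]
Step 12: demand=5,sold=1 ship[1->2]=1 ship[0->1]=1 prod=2 -> [19 8 1]
First stockout at step 6

6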